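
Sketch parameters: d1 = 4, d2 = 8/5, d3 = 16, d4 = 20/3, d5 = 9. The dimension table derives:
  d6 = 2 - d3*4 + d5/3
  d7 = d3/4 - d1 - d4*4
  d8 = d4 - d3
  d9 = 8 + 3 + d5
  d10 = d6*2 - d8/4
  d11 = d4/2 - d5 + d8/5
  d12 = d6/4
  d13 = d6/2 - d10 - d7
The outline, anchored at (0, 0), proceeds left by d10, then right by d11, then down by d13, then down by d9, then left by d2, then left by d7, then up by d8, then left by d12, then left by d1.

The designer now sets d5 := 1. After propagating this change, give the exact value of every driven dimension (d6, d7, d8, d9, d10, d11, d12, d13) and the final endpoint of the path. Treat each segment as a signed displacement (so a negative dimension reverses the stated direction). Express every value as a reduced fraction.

Apply edit: d5 := 1
  d6 = 2 - d3*4 + d5/3 = -185/3
  d7 = d3/4 - d1 - d4*4 = -80/3
  d8 = d4 - d3 = -28/3
  d9 = 8 + 3 + d5 = 12
  d10 = d6*2 - d8/4 = -121
  d11 = d4/2 - d5 + d8/5 = 7/15
  d12 = d6/4 = -185/12
  d13 = d6/2 - d10 - d7 = 701/6
Walk from origin (0, 0):
  seg 1: left by d10 = -121 → (121, 0)
  seg 2: right by d11 = 7/15 → (1822/15, 0)
  seg 3: down by d13 = 701/6 → (1822/15, -701/6)
  seg 4: down by d9 = 12 → (1822/15, -773/6)
  seg 5: left by d2 = 8/5 → (1798/15, -773/6)
  seg 6: left by d7 = -80/3 → (2198/15, -773/6)
  seg 7: up by d8 = -28/3 → (2198/15, -829/6)
  seg 8: left by d12 = -185/12 → (3239/20, -829/6)
  seg 9: left by d1 = 4 → (3159/20, -829/6)

d6 = -185/3
d7 = -80/3
d8 = -28/3
d9 = 12
d10 = -121
d11 = 7/15
d12 = -185/12
d13 = 701/6
endpoint = (3159/20, -829/6)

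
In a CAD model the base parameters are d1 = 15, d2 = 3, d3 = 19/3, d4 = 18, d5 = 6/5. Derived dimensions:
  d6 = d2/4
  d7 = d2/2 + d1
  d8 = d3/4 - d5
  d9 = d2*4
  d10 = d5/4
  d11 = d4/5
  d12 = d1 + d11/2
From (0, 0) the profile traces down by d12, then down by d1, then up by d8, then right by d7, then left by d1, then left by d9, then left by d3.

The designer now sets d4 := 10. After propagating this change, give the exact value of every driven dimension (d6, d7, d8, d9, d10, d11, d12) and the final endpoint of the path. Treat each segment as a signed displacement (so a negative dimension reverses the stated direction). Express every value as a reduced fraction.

Apply edit: d4 := 10
  d6 = d2/4 = 3/4
  d7 = d2/2 + d1 = 33/2
  d8 = d3/4 - d5 = 23/60
  d9 = d2*4 = 12
  d10 = d5/4 = 3/10
  d11 = d4/5 = 2
  d12 = d1 + d11/2 = 16
Walk from origin (0, 0):
  seg 1: down by d12 = 16 → (0, -16)
  seg 2: down by d1 = 15 → (0, -31)
  seg 3: up by d8 = 23/60 → (0, -1837/60)
  seg 4: right by d7 = 33/2 → (33/2, -1837/60)
  seg 5: left by d1 = 15 → (3/2, -1837/60)
  seg 6: left by d9 = 12 → (-21/2, -1837/60)
  seg 7: left by d3 = 19/3 → (-101/6, -1837/60)

d6 = 3/4
d7 = 33/2
d8 = 23/60
d9 = 12
d10 = 3/10
d11 = 2
d12 = 16
endpoint = (-101/6, -1837/60)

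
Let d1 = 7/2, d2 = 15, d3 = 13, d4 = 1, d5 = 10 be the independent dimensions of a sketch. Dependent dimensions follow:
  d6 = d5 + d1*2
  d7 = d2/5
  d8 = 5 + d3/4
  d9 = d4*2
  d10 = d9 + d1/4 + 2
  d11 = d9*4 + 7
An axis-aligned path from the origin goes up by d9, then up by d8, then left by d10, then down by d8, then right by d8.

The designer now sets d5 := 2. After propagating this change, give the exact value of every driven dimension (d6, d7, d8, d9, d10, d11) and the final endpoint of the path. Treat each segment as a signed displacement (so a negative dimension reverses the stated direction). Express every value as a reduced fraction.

d6 = 9
d7 = 3
d8 = 33/4
d9 = 2
d10 = 39/8
d11 = 15
endpoint = (27/8, 2)

Apply edit: d5 := 2
  d6 = d5 + d1*2 = 9
  d7 = d2/5 = 3
  d8 = 5 + d3/4 = 33/4
  d9 = d4*2 = 2
  d10 = d9 + d1/4 + 2 = 39/8
  d11 = d9*4 + 7 = 15
Walk from origin (0, 0):
  seg 1: up by d9 = 2 → (0, 2)
  seg 2: up by d8 = 33/4 → (0, 41/4)
  seg 3: left by d10 = 39/8 → (-39/8, 41/4)
  seg 4: down by d8 = 33/4 → (-39/8, 2)
  seg 5: right by d8 = 33/4 → (27/8, 2)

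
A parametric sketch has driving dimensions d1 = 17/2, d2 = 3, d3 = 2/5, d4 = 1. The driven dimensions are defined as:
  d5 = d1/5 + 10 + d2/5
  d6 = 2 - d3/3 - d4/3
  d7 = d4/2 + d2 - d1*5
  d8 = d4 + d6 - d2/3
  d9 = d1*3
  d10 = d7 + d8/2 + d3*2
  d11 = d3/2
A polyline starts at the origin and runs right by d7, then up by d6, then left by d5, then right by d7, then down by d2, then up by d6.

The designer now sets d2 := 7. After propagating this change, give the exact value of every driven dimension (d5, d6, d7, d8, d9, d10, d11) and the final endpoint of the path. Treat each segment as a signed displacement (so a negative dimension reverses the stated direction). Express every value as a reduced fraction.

Apply edit: d2 := 7
  d5 = d1/5 + 10 + d2/5 = 131/10
  d6 = 2 - d3/3 - d4/3 = 23/15
  d7 = d4/2 + d2 - d1*5 = -35
  d8 = d4 + d6 - d2/3 = 1/5
  d9 = d1*3 = 51/2
  d10 = d7 + d8/2 + d3*2 = -341/10
  d11 = d3/2 = 1/5
Walk from origin (0, 0):
  seg 1: right by d7 = -35 → (-35, 0)
  seg 2: up by d6 = 23/15 → (-35, 23/15)
  seg 3: left by d5 = 131/10 → (-481/10, 23/15)
  seg 4: right by d7 = -35 → (-831/10, 23/15)
  seg 5: down by d2 = 7 → (-831/10, -82/15)
  seg 6: up by d6 = 23/15 → (-831/10, -59/15)

d5 = 131/10
d6 = 23/15
d7 = -35
d8 = 1/5
d9 = 51/2
d10 = -341/10
d11 = 1/5
endpoint = (-831/10, -59/15)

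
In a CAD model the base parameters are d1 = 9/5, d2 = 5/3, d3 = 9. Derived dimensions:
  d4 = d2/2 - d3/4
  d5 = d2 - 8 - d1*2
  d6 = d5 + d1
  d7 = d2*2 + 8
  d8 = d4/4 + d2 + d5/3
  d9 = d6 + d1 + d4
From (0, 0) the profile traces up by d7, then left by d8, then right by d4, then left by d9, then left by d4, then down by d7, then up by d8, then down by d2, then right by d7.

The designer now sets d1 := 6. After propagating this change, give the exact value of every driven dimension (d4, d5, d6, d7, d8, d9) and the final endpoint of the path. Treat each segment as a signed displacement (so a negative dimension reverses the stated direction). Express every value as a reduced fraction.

d4 = -17/12
d5 = -55/3
d6 = -37/3
d7 = 34/3
d8 = -691/144
d9 = -31/4
endpoint = (3439/144, -931/144)

Apply edit: d1 := 6
  d4 = d2/2 - d3/4 = -17/12
  d5 = d2 - 8 - d1*2 = -55/3
  d6 = d5 + d1 = -37/3
  d7 = d2*2 + 8 = 34/3
  d8 = d4/4 + d2 + d5/3 = -691/144
  d9 = d6 + d1 + d4 = -31/4
Walk from origin (0, 0):
  seg 1: up by d7 = 34/3 → (0, 34/3)
  seg 2: left by d8 = -691/144 → (691/144, 34/3)
  seg 3: right by d4 = -17/12 → (487/144, 34/3)
  seg 4: left by d9 = -31/4 → (1603/144, 34/3)
  seg 5: left by d4 = -17/12 → (1807/144, 34/3)
  seg 6: down by d7 = 34/3 → (1807/144, 0)
  seg 7: up by d8 = -691/144 → (1807/144, -691/144)
  seg 8: down by d2 = 5/3 → (1807/144, -931/144)
  seg 9: right by d7 = 34/3 → (3439/144, -931/144)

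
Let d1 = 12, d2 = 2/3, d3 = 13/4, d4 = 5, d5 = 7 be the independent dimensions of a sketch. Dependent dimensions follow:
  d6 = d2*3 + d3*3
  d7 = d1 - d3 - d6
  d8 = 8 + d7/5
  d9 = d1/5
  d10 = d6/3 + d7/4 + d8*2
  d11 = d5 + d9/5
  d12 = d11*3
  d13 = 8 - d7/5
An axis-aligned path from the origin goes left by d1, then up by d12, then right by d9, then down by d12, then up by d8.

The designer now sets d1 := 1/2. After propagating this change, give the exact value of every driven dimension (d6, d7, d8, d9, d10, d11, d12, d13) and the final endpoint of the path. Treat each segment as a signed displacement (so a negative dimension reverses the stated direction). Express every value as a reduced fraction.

d6 = 47/4
d7 = -29/2
d8 = 51/10
d9 = 1/10
d10 = 1259/120
d11 = 351/50
d12 = 1053/50
d13 = 109/10
endpoint = (-2/5, 51/10)

Apply edit: d1 := 1/2
  d6 = d2*3 + d3*3 = 47/4
  d7 = d1 - d3 - d6 = -29/2
  d8 = 8 + d7/5 = 51/10
  d9 = d1/5 = 1/10
  d10 = d6/3 + d7/4 + d8*2 = 1259/120
  d11 = d5 + d9/5 = 351/50
  d12 = d11*3 = 1053/50
  d13 = 8 - d7/5 = 109/10
Walk from origin (0, 0):
  seg 1: left by d1 = 1/2 → (-1/2, 0)
  seg 2: up by d12 = 1053/50 → (-1/2, 1053/50)
  seg 3: right by d9 = 1/10 → (-2/5, 1053/50)
  seg 4: down by d12 = 1053/50 → (-2/5, 0)
  seg 5: up by d8 = 51/10 → (-2/5, 51/10)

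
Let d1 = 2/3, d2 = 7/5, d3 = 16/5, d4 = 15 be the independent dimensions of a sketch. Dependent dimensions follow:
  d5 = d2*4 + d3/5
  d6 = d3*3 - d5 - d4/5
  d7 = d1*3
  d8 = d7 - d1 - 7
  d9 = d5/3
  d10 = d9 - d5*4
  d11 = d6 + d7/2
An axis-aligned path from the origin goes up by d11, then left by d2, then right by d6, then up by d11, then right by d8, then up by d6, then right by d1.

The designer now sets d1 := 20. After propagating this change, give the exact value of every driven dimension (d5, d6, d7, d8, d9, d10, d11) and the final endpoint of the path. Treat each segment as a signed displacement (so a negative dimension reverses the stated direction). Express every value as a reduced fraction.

d5 = 156/25
d6 = 9/25
d7 = 60
d8 = 33
d9 = 52/25
d10 = -572/25
d11 = 759/25
endpoint = (1299/25, 1527/25)

Apply edit: d1 := 20
  d5 = d2*4 + d3/5 = 156/25
  d6 = d3*3 - d5 - d4/5 = 9/25
  d7 = d1*3 = 60
  d8 = d7 - d1 - 7 = 33
  d9 = d5/3 = 52/25
  d10 = d9 - d5*4 = -572/25
  d11 = d6 + d7/2 = 759/25
Walk from origin (0, 0):
  seg 1: up by d11 = 759/25 → (0, 759/25)
  seg 2: left by d2 = 7/5 → (-7/5, 759/25)
  seg 3: right by d6 = 9/25 → (-26/25, 759/25)
  seg 4: up by d11 = 759/25 → (-26/25, 1518/25)
  seg 5: right by d8 = 33 → (799/25, 1518/25)
  seg 6: up by d6 = 9/25 → (799/25, 1527/25)
  seg 7: right by d1 = 20 → (1299/25, 1527/25)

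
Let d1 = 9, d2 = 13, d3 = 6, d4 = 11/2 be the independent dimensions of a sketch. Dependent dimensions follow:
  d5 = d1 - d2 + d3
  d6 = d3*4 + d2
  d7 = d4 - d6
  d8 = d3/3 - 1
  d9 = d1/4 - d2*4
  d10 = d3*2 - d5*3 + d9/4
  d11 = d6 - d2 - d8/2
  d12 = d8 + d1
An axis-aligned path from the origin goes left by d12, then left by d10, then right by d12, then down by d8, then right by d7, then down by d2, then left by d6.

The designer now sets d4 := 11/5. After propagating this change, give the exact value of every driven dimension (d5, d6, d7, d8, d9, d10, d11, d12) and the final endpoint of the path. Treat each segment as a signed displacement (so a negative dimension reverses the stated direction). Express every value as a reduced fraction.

Apply edit: d4 := 11/5
  d5 = d1 - d2 + d3 = 2
  d6 = d3*4 + d2 = 37
  d7 = d4 - d6 = -174/5
  d8 = d3/3 - 1 = 1
  d9 = d1/4 - d2*4 = -199/4
  d10 = d3*2 - d5*3 + d9/4 = -103/16
  d11 = d6 - d2 - d8/2 = 47/2
  d12 = d8 + d1 = 10
Walk from origin (0, 0):
  seg 1: left by d12 = 10 → (-10, 0)
  seg 2: left by d10 = -103/16 → (-57/16, 0)
  seg 3: right by d12 = 10 → (103/16, 0)
  seg 4: down by d8 = 1 → (103/16, -1)
  seg 5: right by d7 = -174/5 → (-2269/80, -1)
  seg 6: down by d2 = 13 → (-2269/80, -14)
  seg 7: left by d6 = 37 → (-5229/80, -14)

d5 = 2
d6 = 37
d7 = -174/5
d8 = 1
d9 = -199/4
d10 = -103/16
d11 = 47/2
d12 = 10
endpoint = (-5229/80, -14)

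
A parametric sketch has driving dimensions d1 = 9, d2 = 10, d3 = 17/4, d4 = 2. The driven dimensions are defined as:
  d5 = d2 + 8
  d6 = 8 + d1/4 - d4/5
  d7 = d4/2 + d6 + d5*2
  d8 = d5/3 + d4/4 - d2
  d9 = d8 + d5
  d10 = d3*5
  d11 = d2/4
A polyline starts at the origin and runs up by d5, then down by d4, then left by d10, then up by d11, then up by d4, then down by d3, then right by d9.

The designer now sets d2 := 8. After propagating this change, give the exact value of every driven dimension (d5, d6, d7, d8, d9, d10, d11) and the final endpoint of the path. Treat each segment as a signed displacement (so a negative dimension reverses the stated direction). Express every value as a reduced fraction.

d5 = 16
d6 = 197/20
d7 = 857/20
d8 = -13/6
d9 = 83/6
d10 = 85/4
d11 = 2
endpoint = (-89/12, 55/4)

Apply edit: d2 := 8
  d5 = d2 + 8 = 16
  d6 = 8 + d1/4 - d4/5 = 197/20
  d7 = d4/2 + d6 + d5*2 = 857/20
  d8 = d5/3 + d4/4 - d2 = -13/6
  d9 = d8 + d5 = 83/6
  d10 = d3*5 = 85/4
  d11 = d2/4 = 2
Walk from origin (0, 0):
  seg 1: up by d5 = 16 → (0, 16)
  seg 2: down by d4 = 2 → (0, 14)
  seg 3: left by d10 = 85/4 → (-85/4, 14)
  seg 4: up by d11 = 2 → (-85/4, 16)
  seg 5: up by d4 = 2 → (-85/4, 18)
  seg 6: down by d3 = 17/4 → (-85/4, 55/4)
  seg 7: right by d9 = 83/6 → (-89/12, 55/4)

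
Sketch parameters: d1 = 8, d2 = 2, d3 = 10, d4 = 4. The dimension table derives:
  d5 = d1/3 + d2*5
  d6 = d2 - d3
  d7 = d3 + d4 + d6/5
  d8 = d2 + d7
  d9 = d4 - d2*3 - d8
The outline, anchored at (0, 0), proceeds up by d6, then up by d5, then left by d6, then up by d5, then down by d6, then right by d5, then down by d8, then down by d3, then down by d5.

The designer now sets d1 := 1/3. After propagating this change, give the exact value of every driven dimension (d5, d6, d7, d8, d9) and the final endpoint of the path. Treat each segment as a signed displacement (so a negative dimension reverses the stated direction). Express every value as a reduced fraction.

Apply edit: d1 := 1/3
  d5 = d1/3 + d2*5 = 91/9
  d6 = d2 - d3 = -8
  d7 = d3 + d4 + d6/5 = 62/5
  d8 = d2 + d7 = 72/5
  d9 = d4 - d2*3 - d8 = -82/5
Walk from origin (0, 0):
  seg 1: up by d6 = -8 → (0, -8)
  seg 2: up by d5 = 91/9 → (0, 19/9)
  seg 3: left by d6 = -8 → (8, 19/9)
  seg 4: up by d5 = 91/9 → (8, 110/9)
  seg 5: down by d6 = -8 → (8, 182/9)
  seg 6: right by d5 = 91/9 → (163/9, 182/9)
  seg 7: down by d8 = 72/5 → (163/9, 262/45)
  seg 8: down by d3 = 10 → (163/9, -188/45)
  seg 9: down by d5 = 91/9 → (163/9, -643/45)

d5 = 91/9
d6 = -8
d7 = 62/5
d8 = 72/5
d9 = -82/5
endpoint = (163/9, -643/45)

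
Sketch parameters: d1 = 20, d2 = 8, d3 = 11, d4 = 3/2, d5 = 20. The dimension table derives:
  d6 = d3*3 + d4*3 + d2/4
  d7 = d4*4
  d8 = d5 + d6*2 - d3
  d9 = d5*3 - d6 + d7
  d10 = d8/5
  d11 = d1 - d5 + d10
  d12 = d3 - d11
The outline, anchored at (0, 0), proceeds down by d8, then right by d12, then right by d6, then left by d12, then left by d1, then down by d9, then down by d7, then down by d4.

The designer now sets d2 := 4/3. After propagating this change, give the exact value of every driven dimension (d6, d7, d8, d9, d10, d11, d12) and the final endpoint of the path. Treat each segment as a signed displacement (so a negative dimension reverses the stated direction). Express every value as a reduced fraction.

Apply edit: d2 := 4/3
  d6 = d3*3 + d4*3 + d2/4 = 227/6
  d7 = d4*4 = 6
  d8 = d5 + d6*2 - d3 = 254/3
  d9 = d5*3 - d6 + d7 = 169/6
  d10 = d8/5 = 254/15
  d11 = d1 - d5 + d10 = 254/15
  d12 = d3 - d11 = -89/15
Walk from origin (0, 0):
  seg 1: down by d8 = 254/3 → (0, -254/3)
  seg 2: right by d12 = -89/15 → (-89/15, -254/3)
  seg 3: right by d6 = 227/6 → (319/10, -254/3)
  seg 4: left by d12 = -89/15 → (227/6, -254/3)
  seg 5: left by d1 = 20 → (107/6, -254/3)
  seg 6: down by d9 = 169/6 → (107/6, -677/6)
  seg 7: down by d7 = 6 → (107/6, -713/6)
  seg 8: down by d4 = 3/2 → (107/6, -361/3)

d6 = 227/6
d7 = 6
d8 = 254/3
d9 = 169/6
d10 = 254/15
d11 = 254/15
d12 = -89/15
endpoint = (107/6, -361/3)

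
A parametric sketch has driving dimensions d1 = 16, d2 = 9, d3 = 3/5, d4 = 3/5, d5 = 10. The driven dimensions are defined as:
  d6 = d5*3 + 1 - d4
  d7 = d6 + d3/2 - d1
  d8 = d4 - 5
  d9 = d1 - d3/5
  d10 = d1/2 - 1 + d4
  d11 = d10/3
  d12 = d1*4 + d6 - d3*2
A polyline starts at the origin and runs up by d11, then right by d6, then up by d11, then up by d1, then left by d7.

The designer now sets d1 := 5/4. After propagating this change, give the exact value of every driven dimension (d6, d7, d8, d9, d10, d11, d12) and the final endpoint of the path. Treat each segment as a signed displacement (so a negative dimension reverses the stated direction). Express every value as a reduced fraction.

Apply edit: d1 := 5/4
  d6 = d5*3 + 1 - d4 = 152/5
  d7 = d6 + d3/2 - d1 = 589/20
  d8 = d4 - 5 = -22/5
  d9 = d1 - d3/5 = 113/100
  d10 = d1/2 - 1 + d4 = 9/40
  d11 = d10/3 = 3/40
  d12 = d1*4 + d6 - d3*2 = 171/5
Walk from origin (0, 0):
  seg 1: up by d11 = 3/40 → (0, 3/40)
  seg 2: right by d6 = 152/5 → (152/5, 3/40)
  seg 3: up by d11 = 3/40 → (152/5, 3/20)
  seg 4: up by d1 = 5/4 → (152/5, 7/5)
  seg 5: left by d7 = 589/20 → (19/20, 7/5)

d6 = 152/5
d7 = 589/20
d8 = -22/5
d9 = 113/100
d10 = 9/40
d11 = 3/40
d12 = 171/5
endpoint = (19/20, 7/5)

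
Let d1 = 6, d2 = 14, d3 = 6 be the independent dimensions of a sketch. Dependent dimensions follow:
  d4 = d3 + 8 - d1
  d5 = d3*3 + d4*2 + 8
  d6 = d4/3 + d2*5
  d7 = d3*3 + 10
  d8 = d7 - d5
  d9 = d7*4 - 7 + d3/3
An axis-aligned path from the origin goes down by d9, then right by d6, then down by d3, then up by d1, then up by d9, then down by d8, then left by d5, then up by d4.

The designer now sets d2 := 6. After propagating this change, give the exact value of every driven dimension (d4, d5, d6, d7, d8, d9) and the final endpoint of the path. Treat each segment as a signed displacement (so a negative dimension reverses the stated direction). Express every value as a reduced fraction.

Apply edit: d2 := 6
  d4 = d3 + 8 - d1 = 8
  d5 = d3*3 + d4*2 + 8 = 42
  d6 = d4/3 + d2*5 = 98/3
  d7 = d3*3 + 10 = 28
  d8 = d7 - d5 = -14
  d9 = d7*4 - 7 + d3/3 = 107
Walk from origin (0, 0):
  seg 1: down by d9 = 107 → (0, -107)
  seg 2: right by d6 = 98/3 → (98/3, -107)
  seg 3: down by d3 = 6 → (98/3, -113)
  seg 4: up by d1 = 6 → (98/3, -107)
  seg 5: up by d9 = 107 → (98/3, 0)
  seg 6: down by d8 = -14 → (98/3, 14)
  seg 7: left by d5 = 42 → (-28/3, 14)
  seg 8: up by d4 = 8 → (-28/3, 22)

d4 = 8
d5 = 42
d6 = 98/3
d7 = 28
d8 = -14
d9 = 107
endpoint = (-28/3, 22)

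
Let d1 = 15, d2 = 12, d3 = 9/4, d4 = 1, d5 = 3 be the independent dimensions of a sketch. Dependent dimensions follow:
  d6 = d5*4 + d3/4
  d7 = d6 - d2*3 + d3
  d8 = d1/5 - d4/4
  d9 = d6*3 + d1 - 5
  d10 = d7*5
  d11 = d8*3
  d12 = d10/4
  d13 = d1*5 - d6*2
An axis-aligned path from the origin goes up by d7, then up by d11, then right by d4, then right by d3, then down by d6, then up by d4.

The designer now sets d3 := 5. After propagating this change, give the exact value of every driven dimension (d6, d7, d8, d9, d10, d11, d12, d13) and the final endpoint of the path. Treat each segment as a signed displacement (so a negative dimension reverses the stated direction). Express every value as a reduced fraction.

Apply edit: d3 := 5
  d6 = d5*4 + d3/4 = 53/4
  d7 = d6 - d2*3 + d3 = -71/4
  d8 = d1/5 - d4/4 = 11/4
  d9 = d6*3 + d1 - 5 = 199/4
  d10 = d7*5 = -355/4
  d11 = d8*3 = 33/4
  d12 = d10/4 = -355/16
  d13 = d1*5 - d6*2 = 97/2
Walk from origin (0, 0):
  seg 1: up by d7 = -71/4 → (0, -71/4)
  seg 2: up by d11 = 33/4 → (0, -19/2)
  seg 3: right by d4 = 1 → (1, -19/2)
  seg 4: right by d3 = 5 → (6, -19/2)
  seg 5: down by d6 = 53/4 → (6, -91/4)
  seg 6: up by d4 = 1 → (6, -87/4)

d6 = 53/4
d7 = -71/4
d8 = 11/4
d9 = 199/4
d10 = -355/4
d11 = 33/4
d12 = -355/16
d13 = 97/2
endpoint = (6, -87/4)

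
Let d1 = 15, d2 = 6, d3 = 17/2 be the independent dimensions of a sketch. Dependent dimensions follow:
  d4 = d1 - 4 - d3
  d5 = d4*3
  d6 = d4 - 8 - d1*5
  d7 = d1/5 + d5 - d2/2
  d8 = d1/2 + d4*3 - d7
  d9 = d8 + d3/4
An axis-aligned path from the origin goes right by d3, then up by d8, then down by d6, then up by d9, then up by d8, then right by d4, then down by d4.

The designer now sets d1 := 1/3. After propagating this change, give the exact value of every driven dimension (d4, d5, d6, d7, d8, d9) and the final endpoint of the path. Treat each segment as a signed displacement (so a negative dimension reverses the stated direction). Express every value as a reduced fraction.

Apply edit: d1 := 1/3
  d4 = d1 - 4 - d3 = -73/6
  d5 = d4*3 = -73/2
  d6 = d4 - 8 - d1*5 = -131/6
  d7 = d1/5 + d5 - d2/2 = -1183/30
  d8 = d1/2 + d4*3 - d7 = 31/10
  d9 = d8 + d3/4 = 209/40
Walk from origin (0, 0):
  seg 1: right by d3 = 17/2 → (17/2, 0)
  seg 2: up by d8 = 31/10 → (17/2, 31/10)
  seg 3: down by d6 = -131/6 → (17/2, 374/15)
  seg 4: up by d9 = 209/40 → (17/2, 3619/120)
  seg 5: up by d8 = 31/10 → (17/2, 3991/120)
  seg 6: right by d4 = -73/6 → (-11/3, 3991/120)
  seg 7: down by d4 = -73/6 → (-11/3, 1817/40)

d4 = -73/6
d5 = -73/2
d6 = -131/6
d7 = -1183/30
d8 = 31/10
d9 = 209/40
endpoint = (-11/3, 1817/40)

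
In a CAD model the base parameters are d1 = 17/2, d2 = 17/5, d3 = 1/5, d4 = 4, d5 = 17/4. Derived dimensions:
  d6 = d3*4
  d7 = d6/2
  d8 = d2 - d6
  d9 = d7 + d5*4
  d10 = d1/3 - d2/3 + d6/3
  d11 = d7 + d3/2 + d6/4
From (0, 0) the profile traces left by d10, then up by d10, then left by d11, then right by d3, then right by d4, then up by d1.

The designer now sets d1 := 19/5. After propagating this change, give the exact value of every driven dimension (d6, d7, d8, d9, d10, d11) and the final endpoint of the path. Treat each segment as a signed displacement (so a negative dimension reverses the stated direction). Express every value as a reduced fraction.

d6 = 4/5
d7 = 2/5
d8 = 13/5
d9 = 87/5
d10 = 2/5
d11 = 7/10
endpoint = (31/10, 21/5)

Apply edit: d1 := 19/5
  d6 = d3*4 = 4/5
  d7 = d6/2 = 2/5
  d8 = d2 - d6 = 13/5
  d9 = d7 + d5*4 = 87/5
  d10 = d1/3 - d2/3 + d6/3 = 2/5
  d11 = d7 + d3/2 + d6/4 = 7/10
Walk from origin (0, 0):
  seg 1: left by d10 = 2/5 → (-2/5, 0)
  seg 2: up by d10 = 2/5 → (-2/5, 2/5)
  seg 3: left by d11 = 7/10 → (-11/10, 2/5)
  seg 4: right by d3 = 1/5 → (-9/10, 2/5)
  seg 5: right by d4 = 4 → (31/10, 2/5)
  seg 6: up by d1 = 19/5 → (31/10, 21/5)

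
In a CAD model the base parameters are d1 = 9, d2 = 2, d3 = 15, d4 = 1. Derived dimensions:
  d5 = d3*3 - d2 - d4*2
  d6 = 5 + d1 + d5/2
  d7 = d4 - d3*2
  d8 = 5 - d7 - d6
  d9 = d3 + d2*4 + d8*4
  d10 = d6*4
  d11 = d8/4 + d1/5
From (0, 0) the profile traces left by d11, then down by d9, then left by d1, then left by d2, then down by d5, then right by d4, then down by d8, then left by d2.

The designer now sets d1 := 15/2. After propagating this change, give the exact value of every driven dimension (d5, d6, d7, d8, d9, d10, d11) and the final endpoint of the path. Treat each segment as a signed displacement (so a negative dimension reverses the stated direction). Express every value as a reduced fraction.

d5 = 41
d6 = 33
d7 = -29
d8 = 1
d9 = 27
d10 = 132
d11 = 7/4
endpoint = (-49/4, -69)

Apply edit: d1 := 15/2
  d5 = d3*3 - d2 - d4*2 = 41
  d6 = 5 + d1 + d5/2 = 33
  d7 = d4 - d3*2 = -29
  d8 = 5 - d7 - d6 = 1
  d9 = d3 + d2*4 + d8*4 = 27
  d10 = d6*4 = 132
  d11 = d8/4 + d1/5 = 7/4
Walk from origin (0, 0):
  seg 1: left by d11 = 7/4 → (-7/4, 0)
  seg 2: down by d9 = 27 → (-7/4, -27)
  seg 3: left by d1 = 15/2 → (-37/4, -27)
  seg 4: left by d2 = 2 → (-45/4, -27)
  seg 5: down by d5 = 41 → (-45/4, -68)
  seg 6: right by d4 = 1 → (-41/4, -68)
  seg 7: down by d8 = 1 → (-41/4, -69)
  seg 8: left by d2 = 2 → (-49/4, -69)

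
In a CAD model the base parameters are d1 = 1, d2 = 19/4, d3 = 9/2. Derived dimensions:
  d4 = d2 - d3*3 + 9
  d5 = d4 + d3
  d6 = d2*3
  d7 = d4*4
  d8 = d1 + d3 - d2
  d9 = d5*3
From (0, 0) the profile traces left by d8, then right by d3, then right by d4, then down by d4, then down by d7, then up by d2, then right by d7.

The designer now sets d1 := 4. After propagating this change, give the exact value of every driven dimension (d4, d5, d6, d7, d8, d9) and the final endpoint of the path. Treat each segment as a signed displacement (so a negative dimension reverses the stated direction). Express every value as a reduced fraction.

d4 = 1/4
d5 = 19/4
d6 = 57/4
d7 = 1
d8 = 15/4
d9 = 57/4
endpoint = (2, 7/2)

Apply edit: d1 := 4
  d4 = d2 - d3*3 + 9 = 1/4
  d5 = d4 + d3 = 19/4
  d6 = d2*3 = 57/4
  d7 = d4*4 = 1
  d8 = d1 + d3 - d2 = 15/4
  d9 = d5*3 = 57/4
Walk from origin (0, 0):
  seg 1: left by d8 = 15/4 → (-15/4, 0)
  seg 2: right by d3 = 9/2 → (3/4, 0)
  seg 3: right by d4 = 1/4 → (1, 0)
  seg 4: down by d4 = 1/4 → (1, -1/4)
  seg 5: down by d7 = 1 → (1, -5/4)
  seg 6: up by d2 = 19/4 → (1, 7/2)
  seg 7: right by d7 = 1 → (2, 7/2)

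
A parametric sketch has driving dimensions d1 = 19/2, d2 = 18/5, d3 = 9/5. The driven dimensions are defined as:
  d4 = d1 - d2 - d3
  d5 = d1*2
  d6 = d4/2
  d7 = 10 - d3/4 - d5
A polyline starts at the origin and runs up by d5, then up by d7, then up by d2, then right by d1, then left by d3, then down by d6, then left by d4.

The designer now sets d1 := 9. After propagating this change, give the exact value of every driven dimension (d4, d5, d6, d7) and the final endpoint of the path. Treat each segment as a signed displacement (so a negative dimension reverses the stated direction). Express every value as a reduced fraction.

Apply edit: d1 := 9
  d4 = d1 - d2 - d3 = 18/5
  d5 = d1*2 = 18
  d6 = d4/2 = 9/5
  d7 = 10 - d3/4 - d5 = -169/20
Walk from origin (0, 0):
  seg 1: up by d5 = 18 → (0, 18)
  seg 2: up by d7 = -169/20 → (0, 191/20)
  seg 3: up by d2 = 18/5 → (0, 263/20)
  seg 4: right by d1 = 9 → (9, 263/20)
  seg 5: left by d3 = 9/5 → (36/5, 263/20)
  seg 6: down by d6 = 9/5 → (36/5, 227/20)
  seg 7: left by d4 = 18/5 → (18/5, 227/20)

d4 = 18/5
d5 = 18
d6 = 9/5
d7 = -169/20
endpoint = (18/5, 227/20)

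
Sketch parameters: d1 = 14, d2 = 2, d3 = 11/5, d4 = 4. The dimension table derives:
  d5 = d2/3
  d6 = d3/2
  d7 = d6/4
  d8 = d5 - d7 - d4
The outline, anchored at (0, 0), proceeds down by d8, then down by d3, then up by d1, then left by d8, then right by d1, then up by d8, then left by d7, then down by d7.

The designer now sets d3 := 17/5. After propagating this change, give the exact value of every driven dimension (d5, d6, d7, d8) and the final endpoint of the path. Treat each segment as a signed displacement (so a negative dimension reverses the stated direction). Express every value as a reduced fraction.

Apply edit: d3 := 17/5
  d5 = d2/3 = 2/3
  d6 = d3/2 = 17/10
  d7 = d6/4 = 17/40
  d8 = d5 - d7 - d4 = -451/120
Walk from origin (0, 0):
  seg 1: down by d8 = -451/120 → (0, 451/120)
  seg 2: down by d3 = 17/5 → (0, 43/120)
  seg 3: up by d1 = 14 → (0, 1723/120)
  seg 4: left by d8 = -451/120 → (451/120, 1723/120)
  seg 5: right by d1 = 14 → (2131/120, 1723/120)
  seg 6: up by d8 = -451/120 → (2131/120, 53/5)
  seg 7: left by d7 = 17/40 → (52/3, 53/5)
  seg 8: down by d7 = 17/40 → (52/3, 407/40)

d5 = 2/3
d6 = 17/10
d7 = 17/40
d8 = -451/120
endpoint = (52/3, 407/40)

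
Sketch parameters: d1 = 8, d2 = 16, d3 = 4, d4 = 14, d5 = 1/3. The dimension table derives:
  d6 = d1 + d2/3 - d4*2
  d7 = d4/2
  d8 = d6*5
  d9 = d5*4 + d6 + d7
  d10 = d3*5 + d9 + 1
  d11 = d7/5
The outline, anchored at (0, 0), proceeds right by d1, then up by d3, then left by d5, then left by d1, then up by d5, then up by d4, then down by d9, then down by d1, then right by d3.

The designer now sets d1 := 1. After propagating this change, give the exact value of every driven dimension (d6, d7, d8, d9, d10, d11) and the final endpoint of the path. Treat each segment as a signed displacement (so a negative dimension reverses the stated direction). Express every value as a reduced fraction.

Apply edit: d1 := 1
  d6 = d1 + d2/3 - d4*2 = -65/3
  d7 = d4/2 = 7
  d8 = d6*5 = -325/3
  d9 = d5*4 + d6 + d7 = -40/3
  d10 = d3*5 + d9 + 1 = 23/3
  d11 = d7/5 = 7/5
Walk from origin (0, 0):
  seg 1: right by d1 = 1 → (1, 0)
  seg 2: up by d3 = 4 → (1, 4)
  seg 3: left by d5 = 1/3 → (2/3, 4)
  seg 4: left by d1 = 1 → (-1/3, 4)
  seg 5: up by d5 = 1/3 → (-1/3, 13/3)
  seg 6: up by d4 = 14 → (-1/3, 55/3)
  seg 7: down by d9 = -40/3 → (-1/3, 95/3)
  seg 8: down by d1 = 1 → (-1/3, 92/3)
  seg 9: right by d3 = 4 → (11/3, 92/3)

d6 = -65/3
d7 = 7
d8 = -325/3
d9 = -40/3
d10 = 23/3
d11 = 7/5
endpoint = (11/3, 92/3)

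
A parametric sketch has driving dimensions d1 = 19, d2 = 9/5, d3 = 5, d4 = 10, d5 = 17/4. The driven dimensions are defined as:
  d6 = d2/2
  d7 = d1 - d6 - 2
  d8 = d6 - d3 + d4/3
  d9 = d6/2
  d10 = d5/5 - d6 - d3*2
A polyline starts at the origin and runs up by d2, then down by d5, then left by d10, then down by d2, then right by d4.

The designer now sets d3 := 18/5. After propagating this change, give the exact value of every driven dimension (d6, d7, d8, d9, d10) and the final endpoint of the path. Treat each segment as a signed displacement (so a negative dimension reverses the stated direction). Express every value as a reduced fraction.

Apply edit: d3 := 18/5
  d6 = d2/2 = 9/10
  d7 = d1 - d6 - 2 = 161/10
  d8 = d6 - d3 + d4/3 = 19/30
  d9 = d6/2 = 9/20
  d10 = d5/5 - d6 - d3*2 = -29/4
Walk from origin (0, 0):
  seg 1: up by d2 = 9/5 → (0, 9/5)
  seg 2: down by d5 = 17/4 → (0, -49/20)
  seg 3: left by d10 = -29/4 → (29/4, -49/20)
  seg 4: down by d2 = 9/5 → (29/4, -17/4)
  seg 5: right by d4 = 10 → (69/4, -17/4)

d6 = 9/10
d7 = 161/10
d8 = 19/30
d9 = 9/20
d10 = -29/4
endpoint = (69/4, -17/4)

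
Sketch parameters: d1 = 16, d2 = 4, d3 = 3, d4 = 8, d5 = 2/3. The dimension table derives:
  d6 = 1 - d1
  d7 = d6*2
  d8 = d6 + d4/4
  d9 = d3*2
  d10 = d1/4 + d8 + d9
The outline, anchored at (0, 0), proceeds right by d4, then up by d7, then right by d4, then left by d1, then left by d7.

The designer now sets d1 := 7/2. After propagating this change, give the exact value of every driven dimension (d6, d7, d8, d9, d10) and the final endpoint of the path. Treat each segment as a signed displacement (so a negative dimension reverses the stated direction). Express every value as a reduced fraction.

d6 = -5/2
d7 = -5
d8 = -1/2
d9 = 6
d10 = 51/8
endpoint = (35/2, -5)

Apply edit: d1 := 7/2
  d6 = 1 - d1 = -5/2
  d7 = d6*2 = -5
  d8 = d6 + d4/4 = -1/2
  d9 = d3*2 = 6
  d10 = d1/4 + d8 + d9 = 51/8
Walk from origin (0, 0):
  seg 1: right by d4 = 8 → (8, 0)
  seg 2: up by d7 = -5 → (8, -5)
  seg 3: right by d4 = 8 → (16, -5)
  seg 4: left by d1 = 7/2 → (25/2, -5)
  seg 5: left by d7 = -5 → (35/2, -5)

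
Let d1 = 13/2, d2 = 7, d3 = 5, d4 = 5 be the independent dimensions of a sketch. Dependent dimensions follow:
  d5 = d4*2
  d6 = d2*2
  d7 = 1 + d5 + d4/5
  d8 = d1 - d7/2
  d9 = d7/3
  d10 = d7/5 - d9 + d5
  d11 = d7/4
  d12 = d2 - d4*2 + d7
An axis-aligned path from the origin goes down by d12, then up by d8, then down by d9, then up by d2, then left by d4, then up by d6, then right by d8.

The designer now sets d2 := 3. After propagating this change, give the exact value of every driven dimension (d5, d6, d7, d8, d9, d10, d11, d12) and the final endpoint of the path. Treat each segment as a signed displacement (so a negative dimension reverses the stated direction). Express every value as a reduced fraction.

Apply edit: d2 := 3
  d5 = d4*2 = 10
  d6 = d2*2 = 6
  d7 = 1 + d5 + d4/5 = 12
  d8 = d1 - d7/2 = 1/2
  d9 = d7/3 = 4
  d10 = d7/5 - d9 + d5 = 42/5
  d11 = d7/4 = 3
  d12 = d2 - d4*2 + d7 = 5
Walk from origin (0, 0):
  seg 1: down by d12 = 5 → (0, -5)
  seg 2: up by d8 = 1/2 → (0, -9/2)
  seg 3: down by d9 = 4 → (0, -17/2)
  seg 4: up by d2 = 3 → (0, -11/2)
  seg 5: left by d4 = 5 → (-5, -11/2)
  seg 6: up by d6 = 6 → (-5, 1/2)
  seg 7: right by d8 = 1/2 → (-9/2, 1/2)

d5 = 10
d6 = 6
d7 = 12
d8 = 1/2
d9 = 4
d10 = 42/5
d11 = 3
d12 = 5
endpoint = (-9/2, 1/2)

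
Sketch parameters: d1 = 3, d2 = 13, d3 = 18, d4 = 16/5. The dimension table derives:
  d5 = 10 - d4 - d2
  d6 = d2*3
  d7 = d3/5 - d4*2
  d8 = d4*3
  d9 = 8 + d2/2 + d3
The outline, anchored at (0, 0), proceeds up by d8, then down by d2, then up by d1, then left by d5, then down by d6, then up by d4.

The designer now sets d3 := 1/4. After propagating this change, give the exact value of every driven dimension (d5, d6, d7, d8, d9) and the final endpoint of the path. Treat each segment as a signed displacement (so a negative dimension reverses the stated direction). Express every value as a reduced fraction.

Apply edit: d3 := 1/4
  d5 = 10 - d4 - d2 = -31/5
  d6 = d2*3 = 39
  d7 = d3/5 - d4*2 = -127/20
  d8 = d4*3 = 48/5
  d9 = 8 + d2/2 + d3 = 59/4
Walk from origin (0, 0):
  seg 1: up by d8 = 48/5 → (0, 48/5)
  seg 2: down by d2 = 13 → (0, -17/5)
  seg 3: up by d1 = 3 → (0, -2/5)
  seg 4: left by d5 = -31/5 → (31/5, -2/5)
  seg 5: down by d6 = 39 → (31/5, -197/5)
  seg 6: up by d4 = 16/5 → (31/5, -181/5)

d5 = -31/5
d6 = 39
d7 = -127/20
d8 = 48/5
d9 = 59/4
endpoint = (31/5, -181/5)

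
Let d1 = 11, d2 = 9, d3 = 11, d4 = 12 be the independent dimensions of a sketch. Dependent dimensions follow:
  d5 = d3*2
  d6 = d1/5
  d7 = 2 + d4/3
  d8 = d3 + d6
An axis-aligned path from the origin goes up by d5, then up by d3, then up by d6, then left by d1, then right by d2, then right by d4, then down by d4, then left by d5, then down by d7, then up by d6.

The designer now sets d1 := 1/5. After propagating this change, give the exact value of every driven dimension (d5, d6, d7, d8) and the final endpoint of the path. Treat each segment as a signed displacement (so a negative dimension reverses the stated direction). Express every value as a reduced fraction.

Apply edit: d1 := 1/5
  d5 = d3*2 = 22
  d6 = d1/5 = 1/25
  d7 = 2 + d4/3 = 6
  d8 = d3 + d6 = 276/25
Walk from origin (0, 0):
  seg 1: up by d5 = 22 → (0, 22)
  seg 2: up by d3 = 11 → (0, 33)
  seg 3: up by d6 = 1/25 → (0, 826/25)
  seg 4: left by d1 = 1/5 → (-1/5, 826/25)
  seg 5: right by d2 = 9 → (44/5, 826/25)
  seg 6: right by d4 = 12 → (104/5, 826/25)
  seg 7: down by d4 = 12 → (104/5, 526/25)
  seg 8: left by d5 = 22 → (-6/5, 526/25)
  seg 9: down by d7 = 6 → (-6/5, 376/25)
  seg 10: up by d6 = 1/25 → (-6/5, 377/25)

d5 = 22
d6 = 1/25
d7 = 6
d8 = 276/25
endpoint = (-6/5, 377/25)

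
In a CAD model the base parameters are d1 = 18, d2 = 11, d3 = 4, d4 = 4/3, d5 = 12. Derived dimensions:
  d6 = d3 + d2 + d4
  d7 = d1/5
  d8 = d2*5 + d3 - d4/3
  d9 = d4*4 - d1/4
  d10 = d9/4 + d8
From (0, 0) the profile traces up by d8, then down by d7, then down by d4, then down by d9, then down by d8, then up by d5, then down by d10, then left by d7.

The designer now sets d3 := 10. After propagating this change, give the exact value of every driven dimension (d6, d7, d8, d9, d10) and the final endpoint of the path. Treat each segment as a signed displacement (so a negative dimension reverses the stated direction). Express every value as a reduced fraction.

Apply edit: d3 := 10
  d6 = d3 + d2 + d4 = 67/3
  d7 = d1/5 = 18/5
  d8 = d2*5 + d3 - d4/3 = 581/9
  d9 = d4*4 - d1/4 = 5/6
  d10 = d9/4 + d8 = 4663/72
Walk from origin (0, 0):
  seg 1: up by d8 = 581/9 → (0, 581/9)
  seg 2: down by d7 = 18/5 → (0, 2743/45)
  seg 3: down by d4 = 4/3 → (0, 2683/45)
  seg 4: down by d9 = 5/6 → (0, 5291/90)
  seg 5: down by d8 = 581/9 → (0, -173/30)
  seg 6: up by d5 = 12 → (0, 187/30)
  seg 7: down by d10 = 4663/72 → (0, -21071/360)
  seg 8: left by d7 = 18/5 → (-18/5, -21071/360)

d6 = 67/3
d7 = 18/5
d8 = 581/9
d9 = 5/6
d10 = 4663/72
endpoint = (-18/5, -21071/360)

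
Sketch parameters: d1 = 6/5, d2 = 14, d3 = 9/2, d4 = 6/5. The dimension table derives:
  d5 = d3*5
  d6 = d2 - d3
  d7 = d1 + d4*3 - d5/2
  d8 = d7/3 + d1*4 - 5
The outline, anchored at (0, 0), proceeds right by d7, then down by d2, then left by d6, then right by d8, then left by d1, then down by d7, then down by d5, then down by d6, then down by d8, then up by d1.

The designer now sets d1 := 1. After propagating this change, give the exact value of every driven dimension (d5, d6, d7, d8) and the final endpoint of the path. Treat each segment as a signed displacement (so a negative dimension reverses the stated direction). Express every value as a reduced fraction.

Apply edit: d1 := 1
  d5 = d3*5 = 45/2
  d6 = d2 - d3 = 19/2
  d7 = d1 + d4*3 - d5/2 = -133/20
  d8 = d7/3 + d1*4 - 5 = -193/60
Walk from origin (0, 0):
  seg 1: right by d7 = -133/20 → (-133/20, 0)
  seg 2: down by d2 = 14 → (-133/20, -14)
  seg 3: left by d6 = 19/2 → (-323/20, -14)
  seg 4: right by d8 = -193/60 → (-581/30, -14)
  seg 5: left by d1 = 1 → (-611/30, -14)
  seg 6: down by d7 = -133/20 → (-611/30, -147/20)
  seg 7: down by d5 = 45/2 → (-611/30, -597/20)
  seg 8: down by d6 = 19/2 → (-611/30, -787/20)
  seg 9: down by d8 = -193/60 → (-611/30, -542/15)
  seg 10: up by d1 = 1 → (-611/30, -527/15)

d5 = 45/2
d6 = 19/2
d7 = -133/20
d8 = -193/60
endpoint = (-611/30, -527/15)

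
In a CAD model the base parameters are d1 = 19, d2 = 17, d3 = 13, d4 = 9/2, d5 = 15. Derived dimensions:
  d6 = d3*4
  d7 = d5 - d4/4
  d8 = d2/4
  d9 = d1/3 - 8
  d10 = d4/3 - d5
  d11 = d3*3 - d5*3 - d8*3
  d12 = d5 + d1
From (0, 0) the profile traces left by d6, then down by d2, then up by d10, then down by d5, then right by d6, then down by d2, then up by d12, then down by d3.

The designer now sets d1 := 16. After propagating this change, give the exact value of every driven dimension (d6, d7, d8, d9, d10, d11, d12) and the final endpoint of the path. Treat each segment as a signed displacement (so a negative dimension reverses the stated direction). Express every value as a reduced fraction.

Apply edit: d1 := 16
  d6 = d3*4 = 52
  d7 = d5 - d4/4 = 111/8
  d8 = d2/4 = 17/4
  d9 = d1/3 - 8 = -8/3
  d10 = d4/3 - d5 = -27/2
  d11 = d3*3 - d5*3 - d8*3 = -75/4
  d12 = d5 + d1 = 31
Walk from origin (0, 0):
  seg 1: left by d6 = 52 → (-52, 0)
  seg 2: down by d2 = 17 → (-52, -17)
  seg 3: up by d10 = -27/2 → (-52, -61/2)
  seg 4: down by d5 = 15 → (-52, -91/2)
  seg 5: right by d6 = 52 → (0, -91/2)
  seg 6: down by d2 = 17 → (0, -125/2)
  seg 7: up by d12 = 31 → (0, -63/2)
  seg 8: down by d3 = 13 → (0, -89/2)

d6 = 52
d7 = 111/8
d8 = 17/4
d9 = -8/3
d10 = -27/2
d11 = -75/4
d12 = 31
endpoint = (0, -89/2)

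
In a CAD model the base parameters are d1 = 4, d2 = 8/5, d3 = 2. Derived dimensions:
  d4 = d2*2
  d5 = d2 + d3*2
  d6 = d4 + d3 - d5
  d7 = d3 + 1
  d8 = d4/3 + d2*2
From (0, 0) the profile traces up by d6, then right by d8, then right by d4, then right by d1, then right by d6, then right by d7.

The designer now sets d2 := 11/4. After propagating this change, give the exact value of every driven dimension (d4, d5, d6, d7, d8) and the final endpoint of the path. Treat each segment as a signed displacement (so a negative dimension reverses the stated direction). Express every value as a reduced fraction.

d4 = 11/2
d5 = 27/4
d6 = 3/4
d7 = 3
d8 = 22/3
endpoint = (247/12, 3/4)

Apply edit: d2 := 11/4
  d4 = d2*2 = 11/2
  d5 = d2 + d3*2 = 27/4
  d6 = d4 + d3 - d5 = 3/4
  d7 = d3 + 1 = 3
  d8 = d4/3 + d2*2 = 22/3
Walk from origin (0, 0):
  seg 1: up by d6 = 3/4 → (0, 3/4)
  seg 2: right by d8 = 22/3 → (22/3, 3/4)
  seg 3: right by d4 = 11/2 → (77/6, 3/4)
  seg 4: right by d1 = 4 → (101/6, 3/4)
  seg 5: right by d6 = 3/4 → (211/12, 3/4)
  seg 6: right by d7 = 3 → (247/12, 3/4)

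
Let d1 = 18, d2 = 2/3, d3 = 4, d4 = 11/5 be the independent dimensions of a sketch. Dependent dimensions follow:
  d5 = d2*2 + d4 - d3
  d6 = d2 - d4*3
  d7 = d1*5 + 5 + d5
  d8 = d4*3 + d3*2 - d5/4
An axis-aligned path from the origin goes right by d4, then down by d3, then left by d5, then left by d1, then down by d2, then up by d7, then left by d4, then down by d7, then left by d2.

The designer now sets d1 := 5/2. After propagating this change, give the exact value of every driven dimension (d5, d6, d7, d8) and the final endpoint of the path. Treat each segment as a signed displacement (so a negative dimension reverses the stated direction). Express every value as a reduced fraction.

d5 = -7/15
d6 = -89/15
d7 = 511/30
d8 = 883/60
endpoint = (-27/10, -14/3)

Apply edit: d1 := 5/2
  d5 = d2*2 + d4 - d3 = -7/15
  d6 = d2 - d4*3 = -89/15
  d7 = d1*5 + 5 + d5 = 511/30
  d8 = d4*3 + d3*2 - d5/4 = 883/60
Walk from origin (0, 0):
  seg 1: right by d4 = 11/5 → (11/5, 0)
  seg 2: down by d3 = 4 → (11/5, -4)
  seg 3: left by d5 = -7/15 → (8/3, -4)
  seg 4: left by d1 = 5/2 → (1/6, -4)
  seg 5: down by d2 = 2/3 → (1/6, -14/3)
  seg 6: up by d7 = 511/30 → (1/6, 371/30)
  seg 7: left by d4 = 11/5 → (-61/30, 371/30)
  seg 8: down by d7 = 511/30 → (-61/30, -14/3)
  seg 9: left by d2 = 2/3 → (-27/10, -14/3)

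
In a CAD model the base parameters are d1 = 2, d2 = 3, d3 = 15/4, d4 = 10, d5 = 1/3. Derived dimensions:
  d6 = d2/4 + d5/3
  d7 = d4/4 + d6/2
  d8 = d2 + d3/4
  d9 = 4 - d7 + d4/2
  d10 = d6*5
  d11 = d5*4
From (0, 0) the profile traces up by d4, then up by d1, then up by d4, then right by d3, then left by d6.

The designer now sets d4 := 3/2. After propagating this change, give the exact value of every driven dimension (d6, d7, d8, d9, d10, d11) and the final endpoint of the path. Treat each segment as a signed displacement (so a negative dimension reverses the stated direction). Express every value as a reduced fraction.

d6 = 31/36
d7 = 29/36
d8 = 63/16
d9 = 71/18
d10 = 155/36
d11 = 4/3
endpoint = (26/9, 5)

Apply edit: d4 := 3/2
  d6 = d2/4 + d5/3 = 31/36
  d7 = d4/4 + d6/2 = 29/36
  d8 = d2 + d3/4 = 63/16
  d9 = 4 - d7 + d4/2 = 71/18
  d10 = d6*5 = 155/36
  d11 = d5*4 = 4/3
Walk from origin (0, 0):
  seg 1: up by d4 = 3/2 → (0, 3/2)
  seg 2: up by d1 = 2 → (0, 7/2)
  seg 3: up by d4 = 3/2 → (0, 5)
  seg 4: right by d3 = 15/4 → (15/4, 5)
  seg 5: left by d6 = 31/36 → (26/9, 5)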